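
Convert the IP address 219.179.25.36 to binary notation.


219 = 11011011
179 = 10110011
25 = 00011001
36 = 00100100
Binary: 11011011.10110011.00011001.00100100


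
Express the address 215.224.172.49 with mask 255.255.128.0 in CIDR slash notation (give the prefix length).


Binary: 11111111.11111111.10000000.00000000
Count leading 1s
Prefix: /17


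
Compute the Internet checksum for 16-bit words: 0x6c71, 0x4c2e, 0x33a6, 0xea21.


Sum all words (with carry folding):
+ 0x6c71 = 0x6c71
+ 0x4c2e = 0xb89f
+ 0x33a6 = 0xec45
+ 0xea21 = 0xd667
One's complement: ~0xd667
Checksum = 0x2998


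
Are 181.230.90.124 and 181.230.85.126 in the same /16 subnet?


Mask: 255.255.0.0
181.230.90.124 AND mask = 181.230.0.0
181.230.85.126 AND mask = 181.230.0.0
Yes, same subnet (181.230.0.0)


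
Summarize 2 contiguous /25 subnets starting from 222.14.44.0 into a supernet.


Original prefix: /25
Number of subnets: 2 = 2^1
New prefix = 25 - 1 = 24
Supernet: 222.14.44.0/24


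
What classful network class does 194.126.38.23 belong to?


First octet: 194
Binary: 11000010
110xxxxx -> Class C (192-223)
Class C, default mask 255.255.255.0 (/24)


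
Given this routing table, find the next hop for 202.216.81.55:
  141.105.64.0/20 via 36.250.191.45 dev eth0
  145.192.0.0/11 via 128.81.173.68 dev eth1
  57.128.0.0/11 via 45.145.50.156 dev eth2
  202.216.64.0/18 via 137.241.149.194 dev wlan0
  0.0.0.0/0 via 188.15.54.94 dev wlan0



Longest prefix match for 202.216.81.55:
  /20 141.105.64.0: no
  /11 145.192.0.0: no
  /11 57.128.0.0: no
  /18 202.216.64.0: MATCH
  /0 0.0.0.0: MATCH
Selected: next-hop 137.241.149.194 via wlan0 (matched /18)


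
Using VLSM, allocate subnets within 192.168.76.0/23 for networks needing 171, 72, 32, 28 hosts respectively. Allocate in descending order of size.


171 hosts -> /24 (254 usable): 192.168.76.0/24
72 hosts -> /25 (126 usable): 192.168.77.0/25
32 hosts -> /26 (62 usable): 192.168.77.128/26
28 hosts -> /27 (30 usable): 192.168.77.192/27
Allocation: 192.168.76.0/24 (171 hosts, 254 usable); 192.168.77.0/25 (72 hosts, 126 usable); 192.168.77.128/26 (32 hosts, 62 usable); 192.168.77.192/27 (28 hosts, 30 usable)


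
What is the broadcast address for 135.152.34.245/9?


Network: 135.128.0.0/9
Host bits = 23
Set all host bits to 1:
Broadcast: 135.255.255.255


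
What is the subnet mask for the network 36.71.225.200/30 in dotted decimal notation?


/30 means 30 network bits, 2 host bits
Binary: 11111111111111111111111111111100
Mask: 255.255.255.252


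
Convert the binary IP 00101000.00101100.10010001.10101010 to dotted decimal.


00101000 = 40
00101100 = 44
10010001 = 145
10101010 = 170
IP: 40.44.145.170


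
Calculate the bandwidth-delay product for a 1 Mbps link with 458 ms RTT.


BDP = bandwidth * RTT
= 1 Mbps * 458 ms
= 1 * 1e6 * 458 / 1000 bits
= 458000 bits
= 57250 bytes
= 55.9082 KB
BDP = 458000 bits (57250 bytes)


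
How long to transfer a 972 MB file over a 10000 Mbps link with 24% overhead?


Effective throughput = 10000 * (1 - 24/100) = 7600 Mbps
File size in Mb = 972 * 8 = 7776 Mb
Time = 7776 / 7600
Time = 1.0232 seconds


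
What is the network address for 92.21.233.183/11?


IP:   01011100.00010101.11101001.10110111
Mask: 11111111.11100000.00000000.00000000
AND operation:
Net:  01011100.00000000.00000000.00000000
Network: 92.0.0.0/11


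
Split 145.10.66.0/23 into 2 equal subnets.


New prefix = 23 + 1 = 24
Each subnet has 256 addresses
  145.10.66.0/24
  145.10.67.0/24
Subnets: 145.10.66.0/24, 145.10.67.0/24


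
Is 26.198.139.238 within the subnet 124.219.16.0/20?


Subnet network: 124.219.16.0
Test IP AND mask: 26.198.128.0
No, 26.198.139.238 is not in 124.219.16.0/20


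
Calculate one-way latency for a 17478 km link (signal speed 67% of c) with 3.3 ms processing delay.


Speed = 0.67 * 3e5 km/s = 201000 km/s
Propagation delay = 17478 / 201000 = 0.087 s = 86.9552 ms
Processing delay = 3.3 ms
Total one-way latency = 90.2552 ms


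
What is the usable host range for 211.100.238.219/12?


Network: 211.96.0.0
Broadcast: 211.111.255.255
First usable = network + 1
Last usable = broadcast - 1
Range: 211.96.0.1 to 211.111.255.254


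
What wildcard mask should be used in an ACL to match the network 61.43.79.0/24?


Subnet mask: 255.255.255.0
Wildcard = 255.255.255.255 - subnet mask
255 - 255 = 0
255 - 255 = 0
255 - 255 = 0
255 - 0 = 255
Wildcard: 0.0.0.255


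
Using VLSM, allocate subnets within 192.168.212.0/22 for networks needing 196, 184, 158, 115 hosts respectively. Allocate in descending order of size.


196 hosts -> /24 (254 usable): 192.168.212.0/24
184 hosts -> /24 (254 usable): 192.168.213.0/24
158 hosts -> /24 (254 usable): 192.168.214.0/24
115 hosts -> /25 (126 usable): 192.168.215.0/25
Allocation: 192.168.212.0/24 (196 hosts, 254 usable); 192.168.213.0/24 (184 hosts, 254 usable); 192.168.214.0/24 (158 hosts, 254 usable); 192.168.215.0/25 (115 hosts, 126 usable)


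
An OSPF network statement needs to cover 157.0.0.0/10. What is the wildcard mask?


Subnet mask: 255.192.0.0
Wildcard = 255.255.255.255 - subnet mask
255 - 255 = 0
255 - 192 = 63
255 - 0 = 255
255 - 0 = 255
Wildcard: 0.63.255.255


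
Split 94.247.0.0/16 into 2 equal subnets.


New prefix = 16 + 1 = 17
Each subnet has 32768 addresses
  94.247.0.0/17
  94.247.128.0/17
Subnets: 94.247.0.0/17, 94.247.128.0/17


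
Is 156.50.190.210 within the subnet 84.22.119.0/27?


Subnet network: 84.22.119.0
Test IP AND mask: 156.50.190.192
No, 156.50.190.210 is not in 84.22.119.0/27


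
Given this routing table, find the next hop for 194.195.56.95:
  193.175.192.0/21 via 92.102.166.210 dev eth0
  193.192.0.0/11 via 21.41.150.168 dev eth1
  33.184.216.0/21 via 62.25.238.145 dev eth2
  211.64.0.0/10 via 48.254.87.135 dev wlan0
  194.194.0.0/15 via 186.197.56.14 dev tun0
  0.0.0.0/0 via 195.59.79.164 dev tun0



Longest prefix match for 194.195.56.95:
  /21 193.175.192.0: no
  /11 193.192.0.0: no
  /21 33.184.216.0: no
  /10 211.64.0.0: no
  /15 194.194.0.0: MATCH
  /0 0.0.0.0: MATCH
Selected: next-hop 186.197.56.14 via tun0 (matched /15)


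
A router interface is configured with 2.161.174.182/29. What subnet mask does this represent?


/29 means 29 network bits, 3 host bits
Binary: 11111111111111111111111111111000
Mask: 255.255.255.248


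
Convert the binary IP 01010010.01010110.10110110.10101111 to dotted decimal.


01010010 = 82
01010110 = 86
10110110 = 182
10101111 = 175
IP: 82.86.182.175


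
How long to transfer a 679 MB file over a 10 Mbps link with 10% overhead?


Effective throughput = 10 * (1 - 10/100) = 9 Mbps
File size in Mb = 679 * 8 = 5432 Mb
Time = 5432 / 9
Time = 603.5556 seconds


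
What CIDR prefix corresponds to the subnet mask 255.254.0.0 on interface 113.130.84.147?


Binary: 11111111.11111110.00000000.00000000
Count leading 1s
Prefix: /15


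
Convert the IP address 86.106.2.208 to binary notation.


86 = 01010110
106 = 01101010
2 = 00000010
208 = 11010000
Binary: 01010110.01101010.00000010.11010000


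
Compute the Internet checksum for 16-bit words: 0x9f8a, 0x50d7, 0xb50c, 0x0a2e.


Sum all words (with carry folding):
+ 0x9f8a = 0x9f8a
+ 0x50d7 = 0xf061
+ 0xb50c = 0xa56e
+ 0x0a2e = 0xaf9c
One's complement: ~0xaf9c
Checksum = 0x5063


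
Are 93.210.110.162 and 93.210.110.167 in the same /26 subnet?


Mask: 255.255.255.192
93.210.110.162 AND mask = 93.210.110.128
93.210.110.167 AND mask = 93.210.110.128
Yes, same subnet (93.210.110.128)


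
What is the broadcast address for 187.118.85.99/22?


Network: 187.118.84.0/22
Host bits = 10
Set all host bits to 1:
Broadcast: 187.118.87.255


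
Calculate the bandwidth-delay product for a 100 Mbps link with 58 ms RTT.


BDP = bandwidth * RTT
= 100 Mbps * 58 ms
= 100 * 1e6 * 58 / 1000 bits
= 5800000 bits
= 725000 bytes
= 708.0078 KB
BDP = 5800000 bits (725000 bytes)


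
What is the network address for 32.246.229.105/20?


IP:   00100000.11110110.11100101.01101001
Mask: 11111111.11111111.11110000.00000000
AND operation:
Net:  00100000.11110110.11100000.00000000
Network: 32.246.224.0/20


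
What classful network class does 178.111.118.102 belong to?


First octet: 178
Binary: 10110010
10xxxxxx -> Class B (128-191)
Class B, default mask 255.255.0.0 (/16)


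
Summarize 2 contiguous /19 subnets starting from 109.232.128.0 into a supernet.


Original prefix: /19
Number of subnets: 2 = 2^1
New prefix = 19 - 1 = 18
Supernet: 109.232.128.0/18


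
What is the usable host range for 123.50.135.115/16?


Network: 123.50.0.0
Broadcast: 123.50.255.255
First usable = network + 1
Last usable = broadcast - 1
Range: 123.50.0.1 to 123.50.255.254


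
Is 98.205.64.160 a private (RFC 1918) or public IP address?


RFC 1918 private ranges:
  10.0.0.0/8 (10.0.0.0 - 10.255.255.255)
  172.16.0.0/12 (172.16.0.0 - 172.31.255.255)
  192.168.0.0/16 (192.168.0.0 - 192.168.255.255)
Public (not in any RFC 1918 range)


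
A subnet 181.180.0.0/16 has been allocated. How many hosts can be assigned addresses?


Host bits = 32 - 16 = 16
Total addresses = 2^16 = 65536
Usable = total - 2 (network and broadcast)
Usable hosts: 65534


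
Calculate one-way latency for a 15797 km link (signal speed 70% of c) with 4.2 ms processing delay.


Speed = 0.7 * 3e5 km/s = 210000 km/s
Propagation delay = 15797 / 210000 = 0.0752 s = 75.2238 ms
Processing delay = 4.2 ms
Total one-way latency = 79.4238 ms


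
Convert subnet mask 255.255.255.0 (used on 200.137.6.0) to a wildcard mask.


Subnet mask: 255.255.255.0
Wildcard = 255.255.255.255 - subnet mask
255 - 255 = 0
255 - 255 = 0
255 - 255 = 0
255 - 0 = 255
Wildcard: 0.0.0.255


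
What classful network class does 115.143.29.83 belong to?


First octet: 115
Binary: 01110011
0xxxxxxx -> Class A (1-126)
Class A, default mask 255.0.0.0 (/8)


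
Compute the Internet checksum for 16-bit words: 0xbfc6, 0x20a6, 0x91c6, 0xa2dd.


Sum all words (with carry folding):
+ 0xbfc6 = 0xbfc6
+ 0x20a6 = 0xe06c
+ 0x91c6 = 0x7233
+ 0xa2dd = 0x1511
One's complement: ~0x1511
Checksum = 0xeaee


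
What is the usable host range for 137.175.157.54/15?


Network: 137.174.0.0
Broadcast: 137.175.255.255
First usable = network + 1
Last usable = broadcast - 1
Range: 137.174.0.1 to 137.175.255.254


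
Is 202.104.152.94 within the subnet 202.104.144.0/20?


Subnet network: 202.104.144.0
Test IP AND mask: 202.104.144.0
Yes, 202.104.152.94 is in 202.104.144.0/20


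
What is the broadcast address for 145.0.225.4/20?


Network: 145.0.224.0/20
Host bits = 12
Set all host bits to 1:
Broadcast: 145.0.239.255


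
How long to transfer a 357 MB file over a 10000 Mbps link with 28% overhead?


Effective throughput = 10000 * (1 - 28/100) = 7200 Mbps
File size in Mb = 357 * 8 = 2856 Mb
Time = 2856 / 7200
Time = 0.3967 seconds


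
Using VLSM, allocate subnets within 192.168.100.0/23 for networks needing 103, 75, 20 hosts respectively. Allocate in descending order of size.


103 hosts -> /25 (126 usable): 192.168.100.0/25
75 hosts -> /25 (126 usable): 192.168.100.128/25
20 hosts -> /27 (30 usable): 192.168.101.0/27
Allocation: 192.168.100.0/25 (103 hosts, 126 usable); 192.168.100.128/25 (75 hosts, 126 usable); 192.168.101.0/27 (20 hosts, 30 usable)


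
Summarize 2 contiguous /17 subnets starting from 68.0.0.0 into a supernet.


Original prefix: /17
Number of subnets: 2 = 2^1
New prefix = 17 - 1 = 16
Supernet: 68.0.0.0/16


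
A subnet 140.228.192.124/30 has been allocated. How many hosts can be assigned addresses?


Host bits = 32 - 30 = 2
Total addresses = 2^2 = 4
Usable = total - 2 (network and broadcast)
Usable hosts: 2


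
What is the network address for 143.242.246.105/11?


IP:   10001111.11110010.11110110.01101001
Mask: 11111111.11100000.00000000.00000000
AND operation:
Net:  10001111.11100000.00000000.00000000
Network: 143.224.0.0/11


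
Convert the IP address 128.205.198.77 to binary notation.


128 = 10000000
205 = 11001101
198 = 11000110
77 = 01001101
Binary: 10000000.11001101.11000110.01001101


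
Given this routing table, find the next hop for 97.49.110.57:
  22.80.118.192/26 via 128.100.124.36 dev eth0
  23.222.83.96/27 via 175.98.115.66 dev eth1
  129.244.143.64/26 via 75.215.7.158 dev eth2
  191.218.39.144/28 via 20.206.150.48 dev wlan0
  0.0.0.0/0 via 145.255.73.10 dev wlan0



Longest prefix match for 97.49.110.57:
  /26 22.80.118.192: no
  /27 23.222.83.96: no
  /26 129.244.143.64: no
  /28 191.218.39.144: no
  /0 0.0.0.0: MATCH
Selected: next-hop 145.255.73.10 via wlan0 (matched /0)


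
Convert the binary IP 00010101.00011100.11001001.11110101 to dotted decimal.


00010101 = 21
00011100 = 28
11001001 = 201
11110101 = 245
IP: 21.28.201.245


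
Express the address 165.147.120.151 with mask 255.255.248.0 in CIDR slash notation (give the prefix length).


Binary: 11111111.11111111.11111000.00000000
Count leading 1s
Prefix: /21


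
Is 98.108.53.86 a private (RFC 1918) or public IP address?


RFC 1918 private ranges:
  10.0.0.0/8 (10.0.0.0 - 10.255.255.255)
  172.16.0.0/12 (172.16.0.0 - 172.31.255.255)
  192.168.0.0/16 (192.168.0.0 - 192.168.255.255)
Public (not in any RFC 1918 range)


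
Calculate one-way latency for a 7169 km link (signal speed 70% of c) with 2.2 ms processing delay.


Speed = 0.7 * 3e5 km/s = 210000 km/s
Propagation delay = 7169 / 210000 = 0.0341 s = 34.1381 ms
Processing delay = 2.2 ms
Total one-way latency = 36.3381 ms


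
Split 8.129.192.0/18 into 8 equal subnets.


New prefix = 18 + 3 = 21
Each subnet has 2048 addresses
  8.129.192.0/21
  8.129.200.0/21
  8.129.208.0/21
  8.129.216.0/21
  8.129.224.0/21
  8.129.232.0/21
  8.129.240.0/21
  8.129.248.0/21
Subnets: 8.129.192.0/21, 8.129.200.0/21, 8.129.208.0/21, 8.129.216.0/21, 8.129.224.0/21, 8.129.232.0/21, 8.129.240.0/21, 8.129.248.0/21


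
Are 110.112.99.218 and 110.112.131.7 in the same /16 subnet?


Mask: 255.255.0.0
110.112.99.218 AND mask = 110.112.0.0
110.112.131.7 AND mask = 110.112.0.0
Yes, same subnet (110.112.0.0)


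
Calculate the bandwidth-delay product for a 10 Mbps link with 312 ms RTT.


BDP = bandwidth * RTT
= 10 Mbps * 312 ms
= 10 * 1e6 * 312 / 1000 bits
= 3120000 bits
= 390000 bytes
= 380.8594 KB
BDP = 3120000 bits (390000 bytes)


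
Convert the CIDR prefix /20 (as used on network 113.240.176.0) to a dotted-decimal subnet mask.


/20 means 20 network bits, 12 host bits
Binary: 11111111111111111111000000000000
Mask: 255.255.240.0


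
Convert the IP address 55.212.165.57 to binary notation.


55 = 00110111
212 = 11010100
165 = 10100101
57 = 00111001
Binary: 00110111.11010100.10100101.00111001


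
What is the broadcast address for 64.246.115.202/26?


Network: 64.246.115.192/26
Host bits = 6
Set all host bits to 1:
Broadcast: 64.246.115.255


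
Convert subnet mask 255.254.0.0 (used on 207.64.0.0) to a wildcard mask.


Subnet mask: 255.254.0.0
Wildcard = 255.255.255.255 - subnet mask
255 - 255 = 0
255 - 254 = 1
255 - 0 = 255
255 - 0 = 255
Wildcard: 0.1.255.255


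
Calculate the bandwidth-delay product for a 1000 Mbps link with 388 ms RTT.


BDP = bandwidth * RTT
= 1000 Mbps * 388 ms
= 1000 * 1e6 * 388 / 1000 bits
= 388000000 bits
= 48500000 bytes
= 47363.2812 KB
BDP = 388000000 bits (48500000 bytes)


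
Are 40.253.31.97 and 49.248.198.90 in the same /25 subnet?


Mask: 255.255.255.128
40.253.31.97 AND mask = 40.253.31.0
49.248.198.90 AND mask = 49.248.198.0
No, different subnets (40.253.31.0 vs 49.248.198.0)


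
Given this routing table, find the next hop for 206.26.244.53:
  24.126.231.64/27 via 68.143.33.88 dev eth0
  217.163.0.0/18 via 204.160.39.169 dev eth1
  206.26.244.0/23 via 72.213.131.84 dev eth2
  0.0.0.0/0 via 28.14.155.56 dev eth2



Longest prefix match for 206.26.244.53:
  /27 24.126.231.64: no
  /18 217.163.0.0: no
  /23 206.26.244.0: MATCH
  /0 0.0.0.0: MATCH
Selected: next-hop 72.213.131.84 via eth2 (matched /23)


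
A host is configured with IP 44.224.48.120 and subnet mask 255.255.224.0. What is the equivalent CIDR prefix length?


Binary: 11111111.11111111.11100000.00000000
Count leading 1s
Prefix: /19


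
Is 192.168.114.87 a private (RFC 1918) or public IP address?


RFC 1918 private ranges:
  10.0.0.0/8 (10.0.0.0 - 10.255.255.255)
  172.16.0.0/12 (172.16.0.0 - 172.31.255.255)
  192.168.0.0/16 (192.168.0.0 - 192.168.255.255)
Private (in 192.168.0.0/16)


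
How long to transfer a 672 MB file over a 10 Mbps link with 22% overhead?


Effective throughput = 10 * (1 - 22/100) = 7.8 Mbps
File size in Mb = 672 * 8 = 5376 Mb
Time = 5376 / 7.8
Time = 689.2308 seconds


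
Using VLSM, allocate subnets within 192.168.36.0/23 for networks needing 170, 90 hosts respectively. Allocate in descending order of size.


170 hosts -> /24 (254 usable): 192.168.36.0/24
90 hosts -> /25 (126 usable): 192.168.37.0/25
Allocation: 192.168.36.0/24 (170 hosts, 254 usable); 192.168.37.0/25 (90 hosts, 126 usable)


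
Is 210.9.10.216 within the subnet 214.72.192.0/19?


Subnet network: 214.72.192.0
Test IP AND mask: 210.9.0.0
No, 210.9.10.216 is not in 214.72.192.0/19


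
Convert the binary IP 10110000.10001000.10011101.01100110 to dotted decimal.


10110000 = 176
10001000 = 136
10011101 = 157
01100110 = 102
IP: 176.136.157.102


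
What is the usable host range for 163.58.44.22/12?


Network: 163.48.0.0
Broadcast: 163.63.255.255
First usable = network + 1
Last usable = broadcast - 1
Range: 163.48.0.1 to 163.63.255.254


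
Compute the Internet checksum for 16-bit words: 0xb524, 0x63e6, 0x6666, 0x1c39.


Sum all words (with carry folding):
+ 0xb524 = 0xb524
+ 0x63e6 = 0x190b
+ 0x6666 = 0x7f71
+ 0x1c39 = 0x9baa
One's complement: ~0x9baa
Checksum = 0x6455


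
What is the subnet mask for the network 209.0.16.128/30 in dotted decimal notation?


/30 means 30 network bits, 2 host bits
Binary: 11111111111111111111111111111100
Mask: 255.255.255.252


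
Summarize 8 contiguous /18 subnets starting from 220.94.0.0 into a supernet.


Original prefix: /18
Number of subnets: 8 = 2^3
New prefix = 18 - 3 = 15
Supernet: 220.94.0.0/15


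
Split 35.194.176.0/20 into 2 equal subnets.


New prefix = 20 + 1 = 21
Each subnet has 2048 addresses
  35.194.176.0/21
  35.194.184.0/21
Subnets: 35.194.176.0/21, 35.194.184.0/21


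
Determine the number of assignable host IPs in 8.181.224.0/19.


Host bits = 32 - 19 = 13
Total addresses = 2^13 = 8192
Usable = total - 2 (network and broadcast)
Usable hosts: 8190


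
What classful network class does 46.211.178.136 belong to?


First octet: 46
Binary: 00101110
0xxxxxxx -> Class A (1-126)
Class A, default mask 255.0.0.0 (/8)


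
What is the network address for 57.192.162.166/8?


IP:   00111001.11000000.10100010.10100110
Mask: 11111111.00000000.00000000.00000000
AND operation:
Net:  00111001.00000000.00000000.00000000
Network: 57.0.0.0/8


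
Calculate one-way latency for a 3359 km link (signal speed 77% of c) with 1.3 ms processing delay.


Speed = 0.77 * 3e5 km/s = 231000 km/s
Propagation delay = 3359 / 231000 = 0.0145 s = 14.5411 ms
Processing delay = 1.3 ms
Total one-way latency = 15.8411 ms


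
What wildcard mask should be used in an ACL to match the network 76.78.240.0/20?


Subnet mask: 255.255.240.0
Wildcard = 255.255.255.255 - subnet mask
255 - 255 = 0
255 - 255 = 0
255 - 240 = 15
255 - 0 = 255
Wildcard: 0.0.15.255


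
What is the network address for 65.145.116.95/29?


IP:   01000001.10010001.01110100.01011111
Mask: 11111111.11111111.11111111.11111000
AND operation:
Net:  01000001.10010001.01110100.01011000
Network: 65.145.116.88/29


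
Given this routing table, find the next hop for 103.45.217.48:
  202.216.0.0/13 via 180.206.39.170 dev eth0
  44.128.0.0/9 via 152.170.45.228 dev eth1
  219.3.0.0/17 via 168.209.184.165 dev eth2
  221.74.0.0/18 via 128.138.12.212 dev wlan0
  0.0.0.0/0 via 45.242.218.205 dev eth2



Longest prefix match for 103.45.217.48:
  /13 202.216.0.0: no
  /9 44.128.0.0: no
  /17 219.3.0.0: no
  /18 221.74.0.0: no
  /0 0.0.0.0: MATCH
Selected: next-hop 45.242.218.205 via eth2 (matched /0)


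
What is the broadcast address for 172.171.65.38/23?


Network: 172.171.64.0/23
Host bits = 9
Set all host bits to 1:
Broadcast: 172.171.65.255


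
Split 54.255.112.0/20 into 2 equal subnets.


New prefix = 20 + 1 = 21
Each subnet has 2048 addresses
  54.255.112.0/21
  54.255.120.0/21
Subnets: 54.255.112.0/21, 54.255.120.0/21


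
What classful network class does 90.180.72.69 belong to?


First octet: 90
Binary: 01011010
0xxxxxxx -> Class A (1-126)
Class A, default mask 255.0.0.0 (/8)


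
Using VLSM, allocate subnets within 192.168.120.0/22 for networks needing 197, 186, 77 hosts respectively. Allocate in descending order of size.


197 hosts -> /24 (254 usable): 192.168.120.0/24
186 hosts -> /24 (254 usable): 192.168.121.0/24
77 hosts -> /25 (126 usable): 192.168.122.0/25
Allocation: 192.168.120.0/24 (197 hosts, 254 usable); 192.168.121.0/24 (186 hosts, 254 usable); 192.168.122.0/25 (77 hosts, 126 usable)


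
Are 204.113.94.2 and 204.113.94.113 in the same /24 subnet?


Mask: 255.255.255.0
204.113.94.2 AND mask = 204.113.94.0
204.113.94.113 AND mask = 204.113.94.0
Yes, same subnet (204.113.94.0)


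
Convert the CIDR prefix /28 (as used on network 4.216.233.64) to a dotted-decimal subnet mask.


/28 means 28 network bits, 4 host bits
Binary: 11111111111111111111111111110000
Mask: 255.255.255.240


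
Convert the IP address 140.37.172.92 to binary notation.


140 = 10001100
37 = 00100101
172 = 10101100
92 = 01011100
Binary: 10001100.00100101.10101100.01011100


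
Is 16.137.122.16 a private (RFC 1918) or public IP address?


RFC 1918 private ranges:
  10.0.0.0/8 (10.0.0.0 - 10.255.255.255)
  172.16.0.0/12 (172.16.0.0 - 172.31.255.255)
  192.168.0.0/16 (192.168.0.0 - 192.168.255.255)
Public (not in any RFC 1918 range)


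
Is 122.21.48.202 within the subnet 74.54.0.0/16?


Subnet network: 74.54.0.0
Test IP AND mask: 122.21.0.0
No, 122.21.48.202 is not in 74.54.0.0/16


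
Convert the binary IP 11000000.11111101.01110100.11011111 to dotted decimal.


11000000 = 192
11111101 = 253
01110100 = 116
11011111 = 223
IP: 192.253.116.223


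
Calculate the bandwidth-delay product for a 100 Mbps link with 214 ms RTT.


BDP = bandwidth * RTT
= 100 Mbps * 214 ms
= 100 * 1e6 * 214 / 1000 bits
= 21400000 bits
= 2675000 bytes
= 2612.3047 KB
BDP = 21400000 bits (2675000 bytes)


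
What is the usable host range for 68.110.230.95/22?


Network: 68.110.228.0
Broadcast: 68.110.231.255
First usable = network + 1
Last usable = broadcast - 1
Range: 68.110.228.1 to 68.110.231.254


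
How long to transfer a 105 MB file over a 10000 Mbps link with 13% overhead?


Effective throughput = 10000 * (1 - 13/100) = 8700 Mbps
File size in Mb = 105 * 8 = 840 Mb
Time = 840 / 8700
Time = 0.0966 seconds


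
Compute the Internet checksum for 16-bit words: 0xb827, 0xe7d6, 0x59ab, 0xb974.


Sum all words (with carry folding):
+ 0xb827 = 0xb827
+ 0xe7d6 = 0x9ffe
+ 0x59ab = 0xf9a9
+ 0xb974 = 0xb31e
One's complement: ~0xb31e
Checksum = 0x4ce1


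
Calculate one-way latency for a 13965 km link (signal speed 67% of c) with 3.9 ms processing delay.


Speed = 0.67 * 3e5 km/s = 201000 km/s
Propagation delay = 13965 / 201000 = 0.0695 s = 69.4776 ms
Processing delay = 3.9 ms
Total one-way latency = 73.3776 ms


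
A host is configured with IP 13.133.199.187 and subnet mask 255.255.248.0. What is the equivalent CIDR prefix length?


Binary: 11111111.11111111.11111000.00000000
Count leading 1s
Prefix: /21


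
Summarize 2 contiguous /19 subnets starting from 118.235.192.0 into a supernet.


Original prefix: /19
Number of subnets: 2 = 2^1
New prefix = 19 - 1 = 18
Supernet: 118.235.192.0/18


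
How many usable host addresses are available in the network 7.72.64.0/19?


Host bits = 32 - 19 = 13
Total addresses = 2^13 = 8192
Usable = total - 2 (network and broadcast)
Usable hosts: 8190


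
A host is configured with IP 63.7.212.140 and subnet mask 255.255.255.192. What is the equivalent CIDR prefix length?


Binary: 11111111.11111111.11111111.11000000
Count leading 1s
Prefix: /26


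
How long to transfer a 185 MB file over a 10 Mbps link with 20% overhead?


Effective throughput = 10 * (1 - 20/100) = 8 Mbps
File size in Mb = 185 * 8 = 1480 Mb
Time = 1480 / 8
Time = 185 seconds


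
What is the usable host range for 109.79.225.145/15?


Network: 109.78.0.0
Broadcast: 109.79.255.255
First usable = network + 1
Last usable = broadcast - 1
Range: 109.78.0.1 to 109.79.255.254


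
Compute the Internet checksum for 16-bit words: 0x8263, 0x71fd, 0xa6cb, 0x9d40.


Sum all words (with carry folding):
+ 0x8263 = 0x8263
+ 0x71fd = 0xf460
+ 0xa6cb = 0x9b2c
+ 0x9d40 = 0x386d
One's complement: ~0x386d
Checksum = 0xc792


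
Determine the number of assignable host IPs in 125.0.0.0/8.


Host bits = 32 - 8 = 24
Total addresses = 2^24 = 16777216
Usable = total - 2 (network and broadcast)
Usable hosts: 16777214


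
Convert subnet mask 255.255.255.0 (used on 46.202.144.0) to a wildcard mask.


Subnet mask: 255.255.255.0
Wildcard = 255.255.255.255 - subnet mask
255 - 255 = 0
255 - 255 = 0
255 - 255 = 0
255 - 0 = 255
Wildcard: 0.0.0.255


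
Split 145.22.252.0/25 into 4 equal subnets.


New prefix = 25 + 2 = 27
Each subnet has 32 addresses
  145.22.252.0/27
  145.22.252.32/27
  145.22.252.64/27
  145.22.252.96/27
Subnets: 145.22.252.0/27, 145.22.252.32/27, 145.22.252.64/27, 145.22.252.96/27


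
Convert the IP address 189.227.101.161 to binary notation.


189 = 10111101
227 = 11100011
101 = 01100101
161 = 10100001
Binary: 10111101.11100011.01100101.10100001


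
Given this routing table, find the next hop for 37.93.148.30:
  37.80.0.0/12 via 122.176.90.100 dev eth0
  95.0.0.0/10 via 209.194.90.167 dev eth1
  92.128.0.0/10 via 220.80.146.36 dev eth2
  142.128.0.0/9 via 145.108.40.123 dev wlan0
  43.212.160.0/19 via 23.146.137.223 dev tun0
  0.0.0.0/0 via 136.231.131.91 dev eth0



Longest prefix match for 37.93.148.30:
  /12 37.80.0.0: MATCH
  /10 95.0.0.0: no
  /10 92.128.0.0: no
  /9 142.128.0.0: no
  /19 43.212.160.0: no
  /0 0.0.0.0: MATCH
Selected: next-hop 122.176.90.100 via eth0 (matched /12)


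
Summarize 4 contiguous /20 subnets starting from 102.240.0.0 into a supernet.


Original prefix: /20
Number of subnets: 4 = 2^2
New prefix = 20 - 2 = 18
Supernet: 102.240.0.0/18


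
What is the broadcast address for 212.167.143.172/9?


Network: 212.128.0.0/9
Host bits = 23
Set all host bits to 1:
Broadcast: 212.255.255.255


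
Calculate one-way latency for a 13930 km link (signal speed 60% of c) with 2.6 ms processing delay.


Speed = 0.6 * 3e5 km/s = 180000 km/s
Propagation delay = 13930 / 180000 = 0.0774 s = 77.3889 ms
Processing delay = 2.6 ms
Total one-way latency = 79.9889 ms


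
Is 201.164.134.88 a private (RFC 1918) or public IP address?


RFC 1918 private ranges:
  10.0.0.0/8 (10.0.0.0 - 10.255.255.255)
  172.16.0.0/12 (172.16.0.0 - 172.31.255.255)
  192.168.0.0/16 (192.168.0.0 - 192.168.255.255)
Public (not in any RFC 1918 range)


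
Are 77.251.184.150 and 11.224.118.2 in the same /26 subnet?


Mask: 255.255.255.192
77.251.184.150 AND mask = 77.251.184.128
11.224.118.2 AND mask = 11.224.118.0
No, different subnets (77.251.184.128 vs 11.224.118.0)


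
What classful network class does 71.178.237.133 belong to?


First octet: 71
Binary: 01000111
0xxxxxxx -> Class A (1-126)
Class A, default mask 255.0.0.0 (/8)


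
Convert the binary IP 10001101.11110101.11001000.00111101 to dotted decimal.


10001101 = 141
11110101 = 245
11001000 = 200
00111101 = 61
IP: 141.245.200.61


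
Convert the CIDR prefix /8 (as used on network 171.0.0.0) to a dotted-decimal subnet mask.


/8 means 8 network bits, 24 host bits
Binary: 11111111000000000000000000000000
Mask: 255.0.0.0


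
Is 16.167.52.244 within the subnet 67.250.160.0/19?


Subnet network: 67.250.160.0
Test IP AND mask: 16.167.32.0
No, 16.167.52.244 is not in 67.250.160.0/19


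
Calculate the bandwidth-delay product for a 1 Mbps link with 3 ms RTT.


BDP = bandwidth * RTT
= 1 Mbps * 3 ms
= 1 * 1e6 * 3 / 1000 bits
= 3000 bits
= 375 bytes
BDP = 3000 bits (375 bytes)


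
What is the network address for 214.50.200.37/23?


IP:   11010110.00110010.11001000.00100101
Mask: 11111111.11111111.11111110.00000000
AND operation:
Net:  11010110.00110010.11001000.00000000
Network: 214.50.200.0/23


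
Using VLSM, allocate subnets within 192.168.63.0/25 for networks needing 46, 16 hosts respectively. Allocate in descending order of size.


46 hosts -> /26 (62 usable): 192.168.63.0/26
16 hosts -> /27 (30 usable): 192.168.63.64/27
Allocation: 192.168.63.0/26 (46 hosts, 62 usable); 192.168.63.64/27 (16 hosts, 30 usable)


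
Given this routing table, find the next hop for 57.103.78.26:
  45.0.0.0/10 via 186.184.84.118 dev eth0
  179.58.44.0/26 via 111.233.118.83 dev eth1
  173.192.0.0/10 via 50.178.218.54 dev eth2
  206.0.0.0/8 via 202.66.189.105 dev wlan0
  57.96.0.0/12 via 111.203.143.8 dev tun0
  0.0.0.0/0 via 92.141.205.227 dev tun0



Longest prefix match for 57.103.78.26:
  /10 45.0.0.0: no
  /26 179.58.44.0: no
  /10 173.192.0.0: no
  /8 206.0.0.0: no
  /12 57.96.0.0: MATCH
  /0 0.0.0.0: MATCH
Selected: next-hop 111.203.143.8 via tun0 (matched /12)


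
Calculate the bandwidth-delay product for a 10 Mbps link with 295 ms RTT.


BDP = bandwidth * RTT
= 10 Mbps * 295 ms
= 10 * 1e6 * 295 / 1000 bits
= 2950000 bits
= 368750 bytes
= 360.1074 KB
BDP = 2950000 bits (368750 bytes)


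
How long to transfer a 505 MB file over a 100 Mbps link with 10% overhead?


Effective throughput = 100 * (1 - 10/100) = 90 Mbps
File size in Mb = 505 * 8 = 4040 Mb
Time = 4040 / 90
Time = 44.8889 seconds


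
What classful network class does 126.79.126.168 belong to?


First octet: 126
Binary: 01111110
0xxxxxxx -> Class A (1-126)
Class A, default mask 255.0.0.0 (/8)


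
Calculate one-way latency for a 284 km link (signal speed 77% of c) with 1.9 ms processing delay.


Speed = 0.77 * 3e5 km/s = 231000 km/s
Propagation delay = 284 / 231000 = 0.0012 s = 1.2294 ms
Processing delay = 1.9 ms
Total one-way latency = 3.1294 ms


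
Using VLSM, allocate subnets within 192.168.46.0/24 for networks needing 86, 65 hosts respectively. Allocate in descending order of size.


86 hosts -> /25 (126 usable): 192.168.46.0/25
65 hosts -> /25 (126 usable): 192.168.46.128/25
Allocation: 192.168.46.0/25 (86 hosts, 126 usable); 192.168.46.128/25 (65 hosts, 126 usable)


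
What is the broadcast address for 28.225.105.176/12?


Network: 28.224.0.0/12
Host bits = 20
Set all host bits to 1:
Broadcast: 28.239.255.255


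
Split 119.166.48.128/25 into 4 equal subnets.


New prefix = 25 + 2 = 27
Each subnet has 32 addresses
  119.166.48.128/27
  119.166.48.160/27
  119.166.48.192/27
  119.166.48.224/27
Subnets: 119.166.48.128/27, 119.166.48.160/27, 119.166.48.192/27, 119.166.48.224/27


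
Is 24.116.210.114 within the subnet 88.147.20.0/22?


Subnet network: 88.147.20.0
Test IP AND mask: 24.116.208.0
No, 24.116.210.114 is not in 88.147.20.0/22


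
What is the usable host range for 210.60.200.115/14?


Network: 210.60.0.0
Broadcast: 210.63.255.255
First usable = network + 1
Last usable = broadcast - 1
Range: 210.60.0.1 to 210.63.255.254


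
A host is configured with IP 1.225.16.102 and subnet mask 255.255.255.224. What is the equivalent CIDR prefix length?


Binary: 11111111.11111111.11111111.11100000
Count leading 1s
Prefix: /27


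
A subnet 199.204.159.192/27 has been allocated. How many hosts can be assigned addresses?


Host bits = 32 - 27 = 5
Total addresses = 2^5 = 32
Usable = total - 2 (network and broadcast)
Usable hosts: 30


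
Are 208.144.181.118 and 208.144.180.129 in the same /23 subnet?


Mask: 255.255.254.0
208.144.181.118 AND mask = 208.144.180.0
208.144.180.129 AND mask = 208.144.180.0
Yes, same subnet (208.144.180.0)


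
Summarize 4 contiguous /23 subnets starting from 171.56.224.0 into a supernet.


Original prefix: /23
Number of subnets: 4 = 2^2
New prefix = 23 - 2 = 21
Supernet: 171.56.224.0/21


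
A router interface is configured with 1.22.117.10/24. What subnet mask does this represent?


/24 means 24 network bits, 8 host bits
Binary: 11111111111111111111111100000000
Mask: 255.255.255.0


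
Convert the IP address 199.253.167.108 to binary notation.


199 = 11000111
253 = 11111101
167 = 10100111
108 = 01101100
Binary: 11000111.11111101.10100111.01101100


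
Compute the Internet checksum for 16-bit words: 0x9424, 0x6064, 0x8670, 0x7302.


Sum all words (with carry folding):
+ 0x9424 = 0x9424
+ 0x6064 = 0xf488
+ 0x8670 = 0x7af9
+ 0x7302 = 0xedfb
One's complement: ~0xedfb
Checksum = 0x1204


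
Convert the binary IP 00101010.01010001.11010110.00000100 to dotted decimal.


00101010 = 42
01010001 = 81
11010110 = 214
00000100 = 4
IP: 42.81.214.4


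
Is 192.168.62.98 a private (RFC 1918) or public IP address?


RFC 1918 private ranges:
  10.0.0.0/8 (10.0.0.0 - 10.255.255.255)
  172.16.0.0/12 (172.16.0.0 - 172.31.255.255)
  192.168.0.0/16 (192.168.0.0 - 192.168.255.255)
Private (in 192.168.0.0/16)


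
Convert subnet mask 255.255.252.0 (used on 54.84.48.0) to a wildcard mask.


Subnet mask: 255.255.252.0
Wildcard = 255.255.255.255 - subnet mask
255 - 255 = 0
255 - 255 = 0
255 - 252 = 3
255 - 0 = 255
Wildcard: 0.0.3.255


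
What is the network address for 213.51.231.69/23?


IP:   11010101.00110011.11100111.01000101
Mask: 11111111.11111111.11111110.00000000
AND operation:
Net:  11010101.00110011.11100110.00000000
Network: 213.51.230.0/23


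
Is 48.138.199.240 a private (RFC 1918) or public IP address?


RFC 1918 private ranges:
  10.0.0.0/8 (10.0.0.0 - 10.255.255.255)
  172.16.0.0/12 (172.16.0.0 - 172.31.255.255)
  192.168.0.0/16 (192.168.0.0 - 192.168.255.255)
Public (not in any RFC 1918 range)


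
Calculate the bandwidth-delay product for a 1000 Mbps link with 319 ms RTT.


BDP = bandwidth * RTT
= 1000 Mbps * 319 ms
= 1000 * 1e6 * 319 / 1000 bits
= 319000000 bits
= 39875000 bytes
= 38940.4297 KB
BDP = 319000000 bits (39875000 bytes)


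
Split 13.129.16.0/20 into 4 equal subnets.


New prefix = 20 + 2 = 22
Each subnet has 1024 addresses
  13.129.16.0/22
  13.129.20.0/22
  13.129.24.0/22
  13.129.28.0/22
Subnets: 13.129.16.0/22, 13.129.20.0/22, 13.129.24.0/22, 13.129.28.0/22


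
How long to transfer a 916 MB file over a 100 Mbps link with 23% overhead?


Effective throughput = 100 * (1 - 23/100) = 77 Mbps
File size in Mb = 916 * 8 = 7328 Mb
Time = 7328 / 77
Time = 95.1688 seconds


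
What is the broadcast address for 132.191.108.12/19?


Network: 132.191.96.0/19
Host bits = 13
Set all host bits to 1:
Broadcast: 132.191.127.255


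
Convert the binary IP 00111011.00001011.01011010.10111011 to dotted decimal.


00111011 = 59
00001011 = 11
01011010 = 90
10111011 = 187
IP: 59.11.90.187


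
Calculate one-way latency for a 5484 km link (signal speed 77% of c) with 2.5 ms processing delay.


Speed = 0.77 * 3e5 km/s = 231000 km/s
Propagation delay = 5484 / 231000 = 0.0237 s = 23.7403 ms
Processing delay = 2.5 ms
Total one-way latency = 26.2403 ms


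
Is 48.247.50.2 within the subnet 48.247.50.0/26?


Subnet network: 48.247.50.0
Test IP AND mask: 48.247.50.0
Yes, 48.247.50.2 is in 48.247.50.0/26


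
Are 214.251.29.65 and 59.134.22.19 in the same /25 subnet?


Mask: 255.255.255.128
214.251.29.65 AND mask = 214.251.29.0
59.134.22.19 AND mask = 59.134.22.0
No, different subnets (214.251.29.0 vs 59.134.22.0)


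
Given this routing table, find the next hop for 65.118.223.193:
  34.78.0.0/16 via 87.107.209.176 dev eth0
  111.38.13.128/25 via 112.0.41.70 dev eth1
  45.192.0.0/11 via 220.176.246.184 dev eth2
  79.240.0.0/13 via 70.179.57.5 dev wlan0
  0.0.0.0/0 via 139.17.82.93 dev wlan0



Longest prefix match for 65.118.223.193:
  /16 34.78.0.0: no
  /25 111.38.13.128: no
  /11 45.192.0.0: no
  /13 79.240.0.0: no
  /0 0.0.0.0: MATCH
Selected: next-hop 139.17.82.93 via wlan0 (matched /0)


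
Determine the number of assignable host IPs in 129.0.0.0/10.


Host bits = 32 - 10 = 22
Total addresses = 2^22 = 4194304
Usable = total - 2 (network and broadcast)
Usable hosts: 4194302


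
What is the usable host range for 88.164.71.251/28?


Network: 88.164.71.240
Broadcast: 88.164.71.255
First usable = network + 1
Last usable = broadcast - 1
Range: 88.164.71.241 to 88.164.71.254


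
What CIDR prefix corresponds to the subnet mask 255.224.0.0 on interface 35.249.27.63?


Binary: 11111111.11100000.00000000.00000000
Count leading 1s
Prefix: /11


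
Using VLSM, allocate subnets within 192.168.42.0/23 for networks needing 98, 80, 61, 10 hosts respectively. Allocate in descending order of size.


98 hosts -> /25 (126 usable): 192.168.42.0/25
80 hosts -> /25 (126 usable): 192.168.42.128/25
61 hosts -> /26 (62 usable): 192.168.43.0/26
10 hosts -> /28 (14 usable): 192.168.43.64/28
Allocation: 192.168.42.0/25 (98 hosts, 126 usable); 192.168.42.128/25 (80 hosts, 126 usable); 192.168.43.0/26 (61 hosts, 62 usable); 192.168.43.64/28 (10 hosts, 14 usable)


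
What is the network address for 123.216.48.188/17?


IP:   01111011.11011000.00110000.10111100
Mask: 11111111.11111111.10000000.00000000
AND operation:
Net:  01111011.11011000.00000000.00000000
Network: 123.216.0.0/17


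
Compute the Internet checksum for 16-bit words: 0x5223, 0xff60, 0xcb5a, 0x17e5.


Sum all words (with carry folding):
+ 0x5223 = 0x5223
+ 0xff60 = 0x5184
+ 0xcb5a = 0x1cdf
+ 0x17e5 = 0x34c4
One's complement: ~0x34c4
Checksum = 0xcb3b


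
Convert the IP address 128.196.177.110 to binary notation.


128 = 10000000
196 = 11000100
177 = 10110001
110 = 01101110
Binary: 10000000.11000100.10110001.01101110


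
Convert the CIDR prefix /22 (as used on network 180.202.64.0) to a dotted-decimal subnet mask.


/22 means 22 network bits, 10 host bits
Binary: 11111111111111111111110000000000
Mask: 255.255.252.0


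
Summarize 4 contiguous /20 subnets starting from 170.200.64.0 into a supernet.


Original prefix: /20
Number of subnets: 4 = 2^2
New prefix = 20 - 2 = 18
Supernet: 170.200.64.0/18


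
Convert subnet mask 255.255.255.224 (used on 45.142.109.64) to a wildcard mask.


Subnet mask: 255.255.255.224
Wildcard = 255.255.255.255 - subnet mask
255 - 255 = 0
255 - 255 = 0
255 - 255 = 0
255 - 224 = 31
Wildcard: 0.0.0.31


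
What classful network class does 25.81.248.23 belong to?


First octet: 25
Binary: 00011001
0xxxxxxx -> Class A (1-126)
Class A, default mask 255.0.0.0 (/8)


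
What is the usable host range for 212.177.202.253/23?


Network: 212.177.202.0
Broadcast: 212.177.203.255
First usable = network + 1
Last usable = broadcast - 1
Range: 212.177.202.1 to 212.177.203.254


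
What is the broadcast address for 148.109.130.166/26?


Network: 148.109.130.128/26
Host bits = 6
Set all host bits to 1:
Broadcast: 148.109.130.191


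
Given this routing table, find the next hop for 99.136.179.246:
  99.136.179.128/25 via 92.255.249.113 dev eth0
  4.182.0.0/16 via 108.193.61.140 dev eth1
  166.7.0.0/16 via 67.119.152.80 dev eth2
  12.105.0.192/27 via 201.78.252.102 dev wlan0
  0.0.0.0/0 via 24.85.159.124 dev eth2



Longest prefix match for 99.136.179.246:
  /25 99.136.179.128: MATCH
  /16 4.182.0.0: no
  /16 166.7.0.0: no
  /27 12.105.0.192: no
  /0 0.0.0.0: MATCH
Selected: next-hop 92.255.249.113 via eth0 (matched /25)
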